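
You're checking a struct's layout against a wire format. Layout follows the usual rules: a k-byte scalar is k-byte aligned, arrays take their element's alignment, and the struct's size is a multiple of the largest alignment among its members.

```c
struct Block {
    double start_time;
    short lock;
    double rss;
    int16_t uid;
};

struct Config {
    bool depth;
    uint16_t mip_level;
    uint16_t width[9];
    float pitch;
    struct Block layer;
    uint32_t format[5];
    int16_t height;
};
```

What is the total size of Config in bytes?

88

Block: @0: start_time [8B, align 8] → 8; @8: lock [2B, align 2] → 10; +6 pad (align 8); @16: rss [8B, align 8] → 24; @24: uid [2B, align 2] → 26; +6 tail pad (align 8); size 32, align 8
@0: depth [1B, align 1] → 1
+1 pad (align 2)
@2: mip_level [2B, align 2] → 4
@4: width [18B, align 2] → 22
+2 pad (align 4)
@24: pitch [4B, align 4] → 28
+4 pad (align 8)
@32: layer [32B, align 8] → 64
@64: format [20B, align 4] → 84
@84: height [2B, align 2] → 86
+2 tail pad (align 8)
size 88, align 8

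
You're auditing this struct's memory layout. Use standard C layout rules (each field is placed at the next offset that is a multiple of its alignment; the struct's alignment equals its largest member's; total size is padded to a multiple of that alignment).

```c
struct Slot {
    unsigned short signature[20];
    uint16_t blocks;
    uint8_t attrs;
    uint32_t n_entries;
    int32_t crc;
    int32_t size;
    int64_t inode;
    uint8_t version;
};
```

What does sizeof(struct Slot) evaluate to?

72

0..40  signature  (40B, 2-aligned)
40..42  blocks  (2B, 2-aligned)
42..43  attrs  (1B, 1-aligned)
43..44  -- padding (1B)
44..48  n_entries  (4B, 4-aligned)
48..52  crc  (4B, 4-aligned)
52..56  size  (4B, 4-aligned)
56..64  inode  (8B, 8-aligned)
64..65  version  (1B, 1-aligned)
65..72  -- tail padding (7B)
sizeof = 72, alignof = 8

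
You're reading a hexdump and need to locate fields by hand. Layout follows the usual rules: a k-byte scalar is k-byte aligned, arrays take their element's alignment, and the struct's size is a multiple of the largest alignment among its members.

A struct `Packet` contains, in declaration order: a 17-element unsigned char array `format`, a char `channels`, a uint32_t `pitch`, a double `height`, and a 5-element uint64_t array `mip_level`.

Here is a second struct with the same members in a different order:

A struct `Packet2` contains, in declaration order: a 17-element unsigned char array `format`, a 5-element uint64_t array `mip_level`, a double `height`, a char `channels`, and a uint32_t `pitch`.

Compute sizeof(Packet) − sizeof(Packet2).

-8

@0: format [17B, align 1] → 17
@17: channels [1B, align 1] → 18
+2 pad (align 4)
@20: pitch [4B, align 4] → 24
@24: height [8B, align 8] → 32
@32: mip_level [40B, align 8] → 72
size 72, align 8
— Packet2 —
@0: format [17B, align 1] → 17
+7 pad (align 8)
@24: mip_level [40B, align 8] → 64
@64: height [8B, align 8] → 72
@72: channels [1B, align 1] → 73
+3 pad (align 4)
@76: pitch [4B, align 4] → 80
size 80, align 8
72 − 80 = -8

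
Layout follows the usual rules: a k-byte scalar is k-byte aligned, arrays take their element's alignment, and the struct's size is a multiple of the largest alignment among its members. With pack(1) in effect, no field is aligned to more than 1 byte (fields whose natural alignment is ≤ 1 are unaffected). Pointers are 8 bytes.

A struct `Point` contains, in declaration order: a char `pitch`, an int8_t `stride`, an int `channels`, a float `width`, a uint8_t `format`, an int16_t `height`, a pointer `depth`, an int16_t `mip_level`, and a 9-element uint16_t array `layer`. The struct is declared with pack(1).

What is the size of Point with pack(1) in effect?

pitch at 0 (size 1, align 1) → ends 1
stride at 1 (size 1, align 1) → ends 2
channels at 2 (size 4, align 1) → ends 6
width at 6 (size 4, align 1) → ends 10
format at 10 (size 1, align 1) → ends 11
height at 11 (size 2, align 1) → ends 13
depth at 13 (size 8, align 1) → ends 21
mip_level at 21 (size 2, align 1) → ends 23
layer at 23 (size 18, align 1) → ends 41
total 41 bytes, alignment 1

41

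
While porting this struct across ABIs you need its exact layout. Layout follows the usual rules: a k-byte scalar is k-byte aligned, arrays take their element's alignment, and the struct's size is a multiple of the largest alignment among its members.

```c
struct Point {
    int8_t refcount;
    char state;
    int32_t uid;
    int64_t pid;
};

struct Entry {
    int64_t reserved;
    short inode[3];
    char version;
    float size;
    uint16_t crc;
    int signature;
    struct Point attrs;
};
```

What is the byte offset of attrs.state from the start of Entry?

33

Point: refcount at 0 (size 1, align 1) → ends 1; state at 1 (size 1, align 1) → ends 2; pad 2 to align 4 for uid; uid at 4 (size 4, align 4) → ends 8; pid at 8 (size 8, align 8) → ends 16; total 16 bytes, alignment 8
reserved at 0 (size 8, align 8) → ends 8
inode at 8 (size 6, align 2) → ends 14
version at 14 (size 1, align 1) → ends 15
pad 1 to align 4 for size
size at 16 (size 4, align 4) → ends 20
crc at 20 (size 2, align 2) → ends 22
pad 2 to align 4 for signature
signature at 24 (size 4, align 4) → ends 28
pad 4 to align 8 for attrs
attrs at 32 (size 16, align 8) → ends 48
within Point: state at 1
32 + 1 = 33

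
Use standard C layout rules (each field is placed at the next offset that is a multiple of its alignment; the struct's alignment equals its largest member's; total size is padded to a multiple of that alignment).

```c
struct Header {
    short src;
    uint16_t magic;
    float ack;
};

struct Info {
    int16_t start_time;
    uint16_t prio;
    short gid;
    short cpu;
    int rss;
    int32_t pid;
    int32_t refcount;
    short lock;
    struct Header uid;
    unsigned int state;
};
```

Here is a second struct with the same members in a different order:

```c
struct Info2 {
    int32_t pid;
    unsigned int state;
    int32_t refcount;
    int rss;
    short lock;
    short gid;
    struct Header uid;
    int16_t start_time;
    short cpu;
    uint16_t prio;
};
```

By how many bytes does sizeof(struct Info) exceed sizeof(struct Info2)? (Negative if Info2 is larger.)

0

Header: 0..2  src  (2B, 2-aligned); 2..4  magic  (2B, 2-aligned); 4..8  ack  (4B, 4-aligned); sizeof = 8, alignof = 4
0..2  start_time  (2B, 2-aligned)
2..4  prio  (2B, 2-aligned)
4..6  gid  (2B, 2-aligned)
6..8  cpu  (2B, 2-aligned)
8..12  rss  (4B, 4-aligned)
12..16  pid  (4B, 4-aligned)
16..20  refcount  (4B, 4-aligned)
20..22  lock  (2B, 2-aligned)
22..24  -- padding (2B)
24..32  uid  (8B, 4-aligned)
32..36  state  (4B, 4-aligned)
sizeof = 36, alignof = 4
— Info2 —
0..4  pid  (4B, 4-aligned)
4..8  state  (4B, 4-aligned)
8..12  refcount  (4B, 4-aligned)
12..16  rss  (4B, 4-aligned)
16..18  lock  (2B, 2-aligned)
18..20  gid  (2B, 2-aligned)
20..28  uid  (8B, 4-aligned)
28..30  start_time  (2B, 2-aligned)
30..32  cpu  (2B, 2-aligned)
32..34  prio  (2B, 2-aligned)
34..36  -- tail padding (2B)
sizeof = 36, alignof = 4
36 − 36 = 0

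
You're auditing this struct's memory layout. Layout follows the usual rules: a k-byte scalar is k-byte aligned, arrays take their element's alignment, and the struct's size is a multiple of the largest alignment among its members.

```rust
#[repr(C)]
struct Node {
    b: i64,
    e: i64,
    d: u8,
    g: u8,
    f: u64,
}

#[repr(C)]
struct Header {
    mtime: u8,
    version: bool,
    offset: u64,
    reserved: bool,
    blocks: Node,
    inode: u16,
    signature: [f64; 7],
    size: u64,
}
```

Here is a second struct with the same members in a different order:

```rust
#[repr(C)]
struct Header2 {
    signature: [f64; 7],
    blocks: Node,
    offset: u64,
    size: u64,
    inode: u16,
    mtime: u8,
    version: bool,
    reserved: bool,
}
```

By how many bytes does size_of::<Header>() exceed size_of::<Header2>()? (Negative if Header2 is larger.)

16

Node: b at 0 (size 8, align 8) → ends 8; e at 8 (size 8, align 8) → ends 16; d at 16 (size 1, align 1) → ends 17; g at 17 (size 1, align 1) → ends 18; pad 6 to align 8 for f; f at 24 (size 8, align 8) → ends 32; total 32 bytes, alignment 8
mtime at 0 (size 1, align 1) → ends 1
version at 1 (size 1, align 1) → ends 2
pad 6 to align 8 for offset
offset at 8 (size 8, align 8) → ends 16
reserved at 16 (size 1, align 1) → ends 17
pad 7 to align 8 for blocks
blocks at 24 (size 32, align 8) → ends 56
inode at 56 (size 2, align 2) → ends 58
pad 6 to align 8 for signature
signature at 64 (size 56, align 8) → ends 120
size at 120 (size 8, align 8) → ends 128
total 128 bytes, alignment 8
— Header2 —
signature at 0 (size 56, align 8) → ends 56
blocks at 56 (size 32, align 8) → ends 88
offset at 88 (size 8, align 8) → ends 96
size at 96 (size 8, align 8) → ends 104
inode at 104 (size 2, align 2) → ends 106
mtime at 106 (size 1, align 1) → ends 107
version at 107 (size 1, align 1) → ends 108
reserved at 108 (size 1, align 1) → ends 109
tail pad 3 to reach multiple of 8
total 112 bytes, alignment 8
128 − 112 = 16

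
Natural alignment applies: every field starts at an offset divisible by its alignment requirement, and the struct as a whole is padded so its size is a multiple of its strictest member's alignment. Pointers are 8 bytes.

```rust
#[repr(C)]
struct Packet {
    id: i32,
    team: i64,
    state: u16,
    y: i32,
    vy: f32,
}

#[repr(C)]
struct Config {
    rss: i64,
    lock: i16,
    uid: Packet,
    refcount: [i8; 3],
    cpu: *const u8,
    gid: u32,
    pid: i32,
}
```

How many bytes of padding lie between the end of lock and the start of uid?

Packet: @0: id [4B, align 4] → 4; +4 pad (align 8); @8: team [8B, align 8] → 16; @16: state [2B, align 2] → 18; +2 pad (align 4); @20: y [4B, align 4] → 24; @24: vy [4B, align 4] → 28; +4 tail pad (align 8); size 32, align 8
@0: rss [8B, align 8] → 8
@8: lock [2B, align 2] → 10
+6 pad (align 8)
@16: uid [32B, align 8] → 48

6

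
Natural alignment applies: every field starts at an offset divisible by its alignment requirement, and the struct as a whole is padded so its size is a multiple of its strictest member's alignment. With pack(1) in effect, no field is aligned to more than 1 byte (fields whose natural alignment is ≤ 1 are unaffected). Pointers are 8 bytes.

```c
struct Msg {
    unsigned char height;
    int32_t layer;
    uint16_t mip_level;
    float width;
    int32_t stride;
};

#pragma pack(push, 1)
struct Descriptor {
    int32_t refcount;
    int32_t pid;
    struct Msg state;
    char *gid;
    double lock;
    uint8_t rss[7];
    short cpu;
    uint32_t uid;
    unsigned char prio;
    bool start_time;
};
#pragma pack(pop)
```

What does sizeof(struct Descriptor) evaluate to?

Msg: height at 0 (size 1, align 1) → ends 1; pad 3 to align 4 for layer; layer at 4 (size 4, align 4) → ends 8; mip_level at 8 (size 2, align 2) → ends 10; pad 2 to align 4 for width; width at 12 (size 4, align 4) → ends 16; stride at 16 (size 4, align 4) → ends 20; total 20 bytes, alignment 4
refcount at 0 (size 4, align 1) → ends 4
pid at 4 (size 4, align 1) → ends 8
state at 8 (size 20, align 1) → ends 28
gid at 28 (size 8, align 1) → ends 36
lock at 36 (size 8, align 1) → ends 44
rss at 44 (size 7, align 1) → ends 51
cpu at 51 (size 2, align 1) → ends 53
uid at 53 (size 4, align 1) → ends 57
prio at 57 (size 1, align 1) → ends 58
start_time at 58 (size 1, align 1) → ends 59
total 59 bytes, alignment 1

59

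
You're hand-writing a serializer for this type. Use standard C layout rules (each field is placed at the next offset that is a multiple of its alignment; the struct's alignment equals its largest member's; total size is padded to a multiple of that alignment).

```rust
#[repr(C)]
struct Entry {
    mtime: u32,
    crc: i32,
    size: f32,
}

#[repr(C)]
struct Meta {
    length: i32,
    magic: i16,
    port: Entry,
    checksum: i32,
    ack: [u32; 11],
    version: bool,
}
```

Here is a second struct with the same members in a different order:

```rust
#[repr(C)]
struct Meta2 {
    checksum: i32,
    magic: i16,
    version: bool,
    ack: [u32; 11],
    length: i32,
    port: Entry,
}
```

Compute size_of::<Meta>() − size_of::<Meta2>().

Entry: 0..4  mtime  (4B, 4-aligned); 4..8  crc  (4B, 4-aligned); 8..12  size  (4B, 4-aligned); sizeof = 12, alignof = 4
0..4  length  (4B, 4-aligned)
4..6  magic  (2B, 2-aligned)
6..8  -- padding (2B)
8..20  port  (12B, 4-aligned)
20..24  checksum  (4B, 4-aligned)
24..68  ack  (44B, 4-aligned)
68..69  version  (1B, 1-aligned)
69..72  -- tail padding (3B)
sizeof = 72, alignof = 4
— Meta2 —
0..4  checksum  (4B, 4-aligned)
4..6  magic  (2B, 2-aligned)
6..7  version  (1B, 1-aligned)
7..8  -- padding (1B)
8..52  ack  (44B, 4-aligned)
52..56  length  (4B, 4-aligned)
56..68  port  (12B, 4-aligned)
sizeof = 68, alignof = 4
72 − 68 = 4

4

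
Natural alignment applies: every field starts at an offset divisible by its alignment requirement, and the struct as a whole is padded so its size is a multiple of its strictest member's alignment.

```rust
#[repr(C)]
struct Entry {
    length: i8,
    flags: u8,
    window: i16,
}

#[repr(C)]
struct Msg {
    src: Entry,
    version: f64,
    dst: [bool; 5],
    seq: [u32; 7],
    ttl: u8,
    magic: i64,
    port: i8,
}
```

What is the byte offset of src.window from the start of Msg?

Entry: 0..1  length  (1B, 1-aligned); 1..2  flags  (1B, 1-aligned); 2..4  window  (2B, 2-aligned); sizeof = 4, alignof = 2
0..4  src  (4B, 2-aligned)
within Entry: window at 2
0 + 2 = 2

2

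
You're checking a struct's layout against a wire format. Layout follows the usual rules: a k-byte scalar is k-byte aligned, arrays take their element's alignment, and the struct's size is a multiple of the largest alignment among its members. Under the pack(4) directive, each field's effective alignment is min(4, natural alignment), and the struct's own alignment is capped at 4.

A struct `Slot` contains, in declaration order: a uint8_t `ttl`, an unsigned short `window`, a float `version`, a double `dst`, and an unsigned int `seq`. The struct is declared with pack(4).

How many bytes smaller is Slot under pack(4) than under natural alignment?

natural layout:
  @0: ttl [1B, align 1] → 1
  +1 pad (align 2)
  @2: window [2B, align 2] → 4
  @4: version [4B, align 4] → 8
  @8: dst [8B, align 8] → 16
  @16: seq [4B, align 4] → 20
  +4 tail pad (align 8)
  size 24, align 8
packed(4) layout:
  @0: ttl [1B, align 1] → 1
  +1 pad (align 2)
  @2: window [2B, align 2] → 4
  @4: version [4B, align 4] → 8
  @8: dst [8B, align 4] → 16
  @16: seq [4B, align 4] → 20
  size 20, align 4
24 − 20 = 4

4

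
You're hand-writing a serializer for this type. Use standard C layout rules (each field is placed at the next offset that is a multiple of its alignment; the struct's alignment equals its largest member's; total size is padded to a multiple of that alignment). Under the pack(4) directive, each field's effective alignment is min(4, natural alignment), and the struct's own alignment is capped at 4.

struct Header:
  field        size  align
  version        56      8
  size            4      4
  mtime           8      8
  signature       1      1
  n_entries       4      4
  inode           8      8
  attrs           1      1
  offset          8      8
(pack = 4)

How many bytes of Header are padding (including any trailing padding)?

@0: version [56B, align 4] → 56
@56: size [4B, align 4] → 60
@60: mtime [8B, align 4] → 68
@68: signature [1B, align 1] → 69
+3 pad (align 4)
@72: n_entries [4B, align 4] → 76
@76: inode [8B, align 4] → 84
@84: attrs [1B, align 1] → 85
+3 pad (align 4)
@88: offset [8B, align 4] → 96
size 96, align 4
data bytes 90, size 96 → padding 6

6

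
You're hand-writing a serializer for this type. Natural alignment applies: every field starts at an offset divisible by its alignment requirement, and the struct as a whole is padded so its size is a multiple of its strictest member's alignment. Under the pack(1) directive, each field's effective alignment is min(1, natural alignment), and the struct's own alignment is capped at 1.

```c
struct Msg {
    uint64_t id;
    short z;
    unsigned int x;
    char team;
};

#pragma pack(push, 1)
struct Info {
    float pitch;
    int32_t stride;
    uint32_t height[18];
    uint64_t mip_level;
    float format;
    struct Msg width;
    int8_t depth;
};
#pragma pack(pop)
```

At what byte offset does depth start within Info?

116

Msg: 0..8  id  (8B, 8-aligned); 8..10  z  (2B, 2-aligned); 10..12  -- padding (2B); 12..16  x  (4B, 4-aligned); 16..17  team  (1B, 1-aligned); 17..24  -- tail padding (7B); sizeof = 24, alignof = 8
0..4  pitch  (4B, 1-aligned)
4..8  stride  (4B, 1-aligned)
8..80  height  (72B, 1-aligned)
80..88  mip_level  (8B, 1-aligned)
88..92  format  (4B, 1-aligned)
92..116  width  (24B, 1-aligned)
116..117  depth  (1B, 1-aligned)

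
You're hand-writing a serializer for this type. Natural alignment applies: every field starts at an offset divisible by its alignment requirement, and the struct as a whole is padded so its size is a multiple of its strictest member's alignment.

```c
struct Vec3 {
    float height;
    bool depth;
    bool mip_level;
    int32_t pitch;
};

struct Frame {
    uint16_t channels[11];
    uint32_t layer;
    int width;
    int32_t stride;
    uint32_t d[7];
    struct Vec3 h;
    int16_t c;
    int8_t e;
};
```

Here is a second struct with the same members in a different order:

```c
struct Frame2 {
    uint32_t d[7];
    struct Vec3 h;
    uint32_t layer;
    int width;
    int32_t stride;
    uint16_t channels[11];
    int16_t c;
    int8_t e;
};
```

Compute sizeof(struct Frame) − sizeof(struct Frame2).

Vec3: height at 0 (size 4, align 4) → ends 4; depth at 4 (size 1, align 1) → ends 5; mip_level at 5 (size 1, align 1) → ends 6; pad 2 to align 4 for pitch; pitch at 8 (size 4, align 4) → ends 12; total 12 bytes, alignment 4
channels at 0 (size 22, align 2) → ends 22
pad 2 to align 4 for layer
layer at 24 (size 4, align 4) → ends 28
width at 28 (size 4, align 4) → ends 32
stride at 32 (size 4, align 4) → ends 36
d at 36 (size 28, align 4) → ends 64
h at 64 (size 12, align 4) → ends 76
c at 76 (size 2, align 2) → ends 78
e at 78 (size 1, align 1) → ends 79
tail pad 1 to reach multiple of 4
total 80 bytes, alignment 4
— Frame2 —
d at 0 (size 28, align 4) → ends 28
h at 28 (size 12, align 4) → ends 40
layer at 40 (size 4, align 4) → ends 44
width at 44 (size 4, align 4) → ends 48
stride at 48 (size 4, align 4) → ends 52
channels at 52 (size 22, align 2) → ends 74
c at 74 (size 2, align 2) → ends 76
e at 76 (size 1, align 1) → ends 77
tail pad 3 to reach multiple of 4
total 80 bytes, alignment 4
80 − 80 = 0

0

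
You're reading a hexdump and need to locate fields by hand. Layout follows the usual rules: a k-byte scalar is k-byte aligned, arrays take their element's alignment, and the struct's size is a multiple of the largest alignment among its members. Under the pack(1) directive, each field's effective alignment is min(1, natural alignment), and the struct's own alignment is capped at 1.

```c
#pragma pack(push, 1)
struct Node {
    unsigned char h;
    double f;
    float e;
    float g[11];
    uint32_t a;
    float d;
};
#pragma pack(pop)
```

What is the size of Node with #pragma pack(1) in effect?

65

0..1  h  (1B, 1-aligned)
1..9  f  (8B, 1-aligned)
9..13  e  (4B, 1-aligned)
13..57  g  (44B, 1-aligned)
57..61  a  (4B, 1-aligned)
61..65  d  (4B, 1-aligned)
sizeof = 65, alignof = 1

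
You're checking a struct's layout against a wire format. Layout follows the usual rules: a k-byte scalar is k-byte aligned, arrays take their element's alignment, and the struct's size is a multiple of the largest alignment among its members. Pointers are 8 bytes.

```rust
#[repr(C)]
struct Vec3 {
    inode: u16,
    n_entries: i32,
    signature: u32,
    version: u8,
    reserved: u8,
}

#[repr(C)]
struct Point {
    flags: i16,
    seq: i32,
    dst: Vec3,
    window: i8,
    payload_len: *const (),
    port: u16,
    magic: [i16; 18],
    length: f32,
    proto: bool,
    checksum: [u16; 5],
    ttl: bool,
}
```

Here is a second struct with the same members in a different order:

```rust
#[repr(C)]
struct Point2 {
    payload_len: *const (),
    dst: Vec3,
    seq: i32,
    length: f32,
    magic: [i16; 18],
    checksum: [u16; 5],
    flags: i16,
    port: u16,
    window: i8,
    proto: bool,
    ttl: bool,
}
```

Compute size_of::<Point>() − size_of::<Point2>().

16

Vec3: 0..2  inode  (2B, 2-aligned); 2..4  -- padding (2B); 4..8  n_entries  (4B, 4-aligned); 8..12  signature  (4B, 4-aligned); 12..13  version  (1B, 1-aligned); 13..14  reserved  (1B, 1-aligned); 14..16  -- tail padding (2B); sizeof = 16, alignof = 4
0..2  flags  (2B, 2-aligned)
2..4  -- padding (2B)
4..8  seq  (4B, 4-aligned)
8..24  dst  (16B, 4-aligned)
24..25  window  (1B, 1-aligned)
25..32  -- padding (7B)
32..40  payload_len  (8B, 8-aligned)
40..42  port  (2B, 2-aligned)
42..78  magic  (36B, 2-aligned)
78..80  -- padding (2B)
80..84  length  (4B, 4-aligned)
84..85  proto  (1B, 1-aligned)
85..86  -- padding (1B)
86..96  checksum  (10B, 2-aligned)
96..97  ttl  (1B, 1-aligned)
97..104  -- tail padding (7B)
sizeof = 104, alignof = 8
— Point2 —
0..8  payload_len  (8B, 8-aligned)
8..24  dst  (16B, 4-aligned)
24..28  seq  (4B, 4-aligned)
28..32  length  (4B, 4-aligned)
32..68  magic  (36B, 2-aligned)
68..78  checksum  (10B, 2-aligned)
78..80  flags  (2B, 2-aligned)
80..82  port  (2B, 2-aligned)
82..83  window  (1B, 1-aligned)
83..84  proto  (1B, 1-aligned)
84..85  ttl  (1B, 1-aligned)
85..88  -- tail padding (3B)
sizeof = 88, alignof = 8
104 − 88 = 16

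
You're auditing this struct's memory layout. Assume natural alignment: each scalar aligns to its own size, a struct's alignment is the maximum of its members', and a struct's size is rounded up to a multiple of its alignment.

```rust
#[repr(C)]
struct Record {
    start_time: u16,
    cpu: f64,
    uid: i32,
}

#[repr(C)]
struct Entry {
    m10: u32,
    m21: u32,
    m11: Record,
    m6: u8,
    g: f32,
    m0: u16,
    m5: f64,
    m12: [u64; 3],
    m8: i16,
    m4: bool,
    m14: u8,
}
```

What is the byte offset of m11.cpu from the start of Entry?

Record: start_time at 0 (size 2, align 2) → ends 2; pad 6 to align 8 for cpu; cpu at 8 (size 8, align 8) → ends 16; uid at 16 (size 4, align 4) → ends 20; tail pad 4 to reach multiple of 8; total 24 bytes, alignment 8
m10 at 0 (size 4, align 4) → ends 4
m21 at 4 (size 4, align 4) → ends 8
m11 at 8 (size 24, align 8) → ends 32
within Record: cpu at 8
8 + 8 = 16

16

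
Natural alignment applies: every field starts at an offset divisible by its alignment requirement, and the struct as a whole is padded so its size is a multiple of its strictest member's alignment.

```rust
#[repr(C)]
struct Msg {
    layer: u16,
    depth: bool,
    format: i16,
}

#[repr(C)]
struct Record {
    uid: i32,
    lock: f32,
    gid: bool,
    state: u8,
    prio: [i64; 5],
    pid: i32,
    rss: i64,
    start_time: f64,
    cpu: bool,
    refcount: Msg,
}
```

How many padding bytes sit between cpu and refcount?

Msg: 0..2  layer  (2B, 2-aligned); 2..3  depth  (1B, 1-aligned); 3..4  -- padding (1B); 4..6  format  (2B, 2-aligned); sizeof = 6, alignof = 2
0..4  uid  (4B, 4-aligned)
4..8  lock  (4B, 4-aligned)
8..9  gid  (1B, 1-aligned)
9..10  state  (1B, 1-aligned)
10..16  -- padding (6B)
16..56  prio  (40B, 8-aligned)
56..60  pid  (4B, 4-aligned)
60..64  -- padding (4B)
64..72  rss  (8B, 8-aligned)
72..80  start_time  (8B, 8-aligned)
80..81  cpu  (1B, 1-aligned)
81..82  -- padding (1B)
82..88  refcount  (6B, 2-aligned)

1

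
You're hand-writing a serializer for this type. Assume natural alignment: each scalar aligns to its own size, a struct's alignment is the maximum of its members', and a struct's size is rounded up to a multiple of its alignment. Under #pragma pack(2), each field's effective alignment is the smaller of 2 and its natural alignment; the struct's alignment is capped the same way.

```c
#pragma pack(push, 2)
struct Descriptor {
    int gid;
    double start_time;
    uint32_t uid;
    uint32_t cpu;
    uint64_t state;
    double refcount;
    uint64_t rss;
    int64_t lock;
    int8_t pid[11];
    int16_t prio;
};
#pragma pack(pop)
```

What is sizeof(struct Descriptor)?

66

0..4  gid  (4B, 2-aligned)
4..12  start_time  (8B, 2-aligned)
12..16  uid  (4B, 2-aligned)
16..20  cpu  (4B, 2-aligned)
20..28  state  (8B, 2-aligned)
28..36  refcount  (8B, 2-aligned)
36..44  rss  (8B, 2-aligned)
44..52  lock  (8B, 2-aligned)
52..63  pid  (11B, 1-aligned)
63..64  -- padding (1B)
64..66  prio  (2B, 2-aligned)
sizeof = 66, alignof = 2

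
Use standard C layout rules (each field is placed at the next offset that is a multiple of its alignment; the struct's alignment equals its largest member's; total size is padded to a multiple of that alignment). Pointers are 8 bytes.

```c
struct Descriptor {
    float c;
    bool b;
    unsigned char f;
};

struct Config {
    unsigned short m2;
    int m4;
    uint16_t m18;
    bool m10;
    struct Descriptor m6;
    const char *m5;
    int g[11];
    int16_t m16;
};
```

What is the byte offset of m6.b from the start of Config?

16

Descriptor: 0..4  c  (4B, 4-aligned); 4..5  b  (1B, 1-aligned); 5..6  f  (1B, 1-aligned); 6..8  -- tail padding (2B); sizeof = 8, alignof = 4
0..2  m2  (2B, 2-aligned)
2..4  -- padding (2B)
4..8  m4  (4B, 4-aligned)
8..10  m18  (2B, 2-aligned)
10..11  m10  (1B, 1-aligned)
11..12  -- padding (1B)
12..20  m6  (8B, 4-aligned)
within Descriptor: b at 4
12 + 4 = 16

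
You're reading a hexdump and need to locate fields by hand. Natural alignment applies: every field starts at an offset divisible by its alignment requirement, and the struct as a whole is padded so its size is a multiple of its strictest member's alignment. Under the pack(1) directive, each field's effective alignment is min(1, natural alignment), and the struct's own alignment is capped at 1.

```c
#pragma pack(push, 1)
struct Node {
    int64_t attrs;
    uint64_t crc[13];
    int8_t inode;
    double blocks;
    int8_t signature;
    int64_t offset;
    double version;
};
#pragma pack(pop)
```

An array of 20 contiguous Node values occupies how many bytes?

0..8  attrs  (8B, 1-aligned)
8..112  crc  (104B, 1-aligned)
112..113  inode  (1B, 1-aligned)
113..121  blocks  (8B, 1-aligned)
121..122  signature  (1B, 1-aligned)
122..130  offset  (8B, 1-aligned)
130..138  version  (8B, 1-aligned)
sizeof = 138, alignof = 1
array of 20: 20 × 138 = 2760

2760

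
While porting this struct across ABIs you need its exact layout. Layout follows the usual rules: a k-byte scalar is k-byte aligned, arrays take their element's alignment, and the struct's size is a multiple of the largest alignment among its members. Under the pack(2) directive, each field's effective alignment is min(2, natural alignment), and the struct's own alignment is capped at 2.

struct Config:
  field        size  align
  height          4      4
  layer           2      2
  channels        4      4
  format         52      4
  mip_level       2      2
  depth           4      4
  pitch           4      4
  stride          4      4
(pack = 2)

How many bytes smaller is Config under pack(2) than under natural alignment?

4

natural layout:
  height at 0 (size 4, align 4) → ends 4
  layer at 4 (size 2, align 2) → ends 6
  pad 2 to align 4 for channels
  channels at 8 (size 4, align 4) → ends 12
  format at 12 (size 52, align 4) → ends 64
  mip_level at 64 (size 2, align 2) → ends 66
  pad 2 to align 4 for depth
  depth at 68 (size 4, align 4) → ends 72
  pitch at 72 (size 4, align 4) → ends 76
  stride at 76 (size 4, align 4) → ends 80
  total 80 bytes, alignment 4
packed(2) layout:
  height at 0 (size 4, align 2) → ends 4
  layer at 4 (size 2, align 2) → ends 6
  channels at 6 (size 4, align 2) → ends 10
  format at 10 (size 52, align 2) → ends 62
  mip_level at 62 (size 2, align 2) → ends 64
  depth at 64 (size 4, align 2) → ends 68
  pitch at 68 (size 4, align 2) → ends 72
  stride at 72 (size 4, align 2) → ends 76
  total 76 bytes, alignment 2
80 − 76 = 4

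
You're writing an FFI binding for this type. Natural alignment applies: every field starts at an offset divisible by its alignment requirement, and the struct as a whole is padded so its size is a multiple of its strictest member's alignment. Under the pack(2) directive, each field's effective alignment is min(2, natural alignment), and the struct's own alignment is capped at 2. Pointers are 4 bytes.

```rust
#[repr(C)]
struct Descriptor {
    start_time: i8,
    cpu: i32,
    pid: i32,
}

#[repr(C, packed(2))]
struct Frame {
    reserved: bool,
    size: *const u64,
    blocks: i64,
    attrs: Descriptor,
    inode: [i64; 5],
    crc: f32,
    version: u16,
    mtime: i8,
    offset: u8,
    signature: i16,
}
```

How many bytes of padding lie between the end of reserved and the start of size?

Descriptor: 0..1  start_time  (1B, 1-aligned); 1..4  -- padding (3B); 4..8  cpu  (4B, 4-aligned); 8..12  pid  (4B, 4-aligned); sizeof = 12, alignof = 4
0..1  reserved  (1B, 1-aligned)
1..2  -- padding (1B)
2..6  size  (4B, 2-aligned)

1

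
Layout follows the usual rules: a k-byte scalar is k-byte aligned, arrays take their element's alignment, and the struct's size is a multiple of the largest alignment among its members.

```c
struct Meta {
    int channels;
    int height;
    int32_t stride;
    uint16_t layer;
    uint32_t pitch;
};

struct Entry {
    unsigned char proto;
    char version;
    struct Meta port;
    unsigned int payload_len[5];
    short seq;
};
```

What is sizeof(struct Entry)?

Meta: channels at 0 (size 4, align 4) → ends 4; height at 4 (size 4, align 4) → ends 8; stride at 8 (size 4, align 4) → ends 12; layer at 12 (size 2, align 2) → ends 14; pad 2 to align 4 for pitch; pitch at 16 (size 4, align 4) → ends 20; total 20 bytes, alignment 4
proto at 0 (size 1, align 1) → ends 1
version at 1 (size 1, align 1) → ends 2
pad 2 to align 4 for port
port at 4 (size 20, align 4) → ends 24
payload_len at 24 (size 20, align 4) → ends 44
seq at 44 (size 2, align 2) → ends 46
tail pad 2 to reach multiple of 4
total 48 bytes, alignment 4

48 bytes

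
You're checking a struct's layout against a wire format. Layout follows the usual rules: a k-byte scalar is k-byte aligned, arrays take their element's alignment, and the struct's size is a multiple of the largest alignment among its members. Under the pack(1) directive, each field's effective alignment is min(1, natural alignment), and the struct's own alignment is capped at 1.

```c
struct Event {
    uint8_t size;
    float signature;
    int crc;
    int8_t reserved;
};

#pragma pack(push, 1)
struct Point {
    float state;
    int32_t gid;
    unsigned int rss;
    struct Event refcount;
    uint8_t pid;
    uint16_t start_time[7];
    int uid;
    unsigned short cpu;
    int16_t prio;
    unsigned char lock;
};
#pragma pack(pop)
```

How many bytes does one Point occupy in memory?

Event: 0..1  size  (1B, 1-aligned); 1..4  -- padding (3B); 4..8  signature  (4B, 4-aligned); 8..12  crc  (4B, 4-aligned); 12..13  reserved  (1B, 1-aligned); 13..16  -- tail padding (3B); sizeof = 16, alignof = 4
0..4  state  (4B, 1-aligned)
4..8  gid  (4B, 1-aligned)
8..12  rss  (4B, 1-aligned)
12..28  refcount  (16B, 1-aligned)
28..29  pid  (1B, 1-aligned)
29..43  start_time  (14B, 1-aligned)
43..47  uid  (4B, 1-aligned)
47..49  cpu  (2B, 1-aligned)
49..51  prio  (2B, 1-aligned)
51..52  lock  (1B, 1-aligned)
sizeof = 52, alignof = 1

52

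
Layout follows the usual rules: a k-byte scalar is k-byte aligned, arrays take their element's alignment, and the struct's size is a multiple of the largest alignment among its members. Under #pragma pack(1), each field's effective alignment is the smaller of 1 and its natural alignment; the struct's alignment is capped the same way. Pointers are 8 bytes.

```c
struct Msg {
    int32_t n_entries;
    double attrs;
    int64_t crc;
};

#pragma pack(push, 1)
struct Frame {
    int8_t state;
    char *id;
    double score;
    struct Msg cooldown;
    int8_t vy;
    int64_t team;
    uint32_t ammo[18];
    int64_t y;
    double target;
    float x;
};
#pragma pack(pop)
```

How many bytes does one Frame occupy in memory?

Msg: 0..4  n_entries  (4B, 4-aligned); 4..8  -- padding (4B); 8..16  attrs  (8B, 8-aligned); 16..24  crc  (8B, 8-aligned); sizeof = 24, alignof = 8
0..1  state  (1B, 1-aligned)
1..9  id  (8B, 1-aligned)
9..17  score  (8B, 1-aligned)
17..41  cooldown  (24B, 1-aligned)
41..42  vy  (1B, 1-aligned)
42..50  team  (8B, 1-aligned)
50..122  ammo  (72B, 1-aligned)
122..130  y  (8B, 1-aligned)
130..138  target  (8B, 1-aligned)
138..142  x  (4B, 1-aligned)
sizeof = 142, alignof = 1

142 bytes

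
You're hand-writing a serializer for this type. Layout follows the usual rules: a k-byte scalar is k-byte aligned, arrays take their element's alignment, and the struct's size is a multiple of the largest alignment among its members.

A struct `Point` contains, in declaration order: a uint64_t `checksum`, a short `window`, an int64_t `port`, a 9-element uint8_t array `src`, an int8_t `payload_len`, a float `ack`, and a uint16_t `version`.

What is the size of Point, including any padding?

48

0..8  checksum  (8B, 8-aligned)
8..10  window  (2B, 2-aligned)
10..16  -- padding (6B)
16..24  port  (8B, 8-aligned)
24..33  src  (9B, 1-aligned)
33..34  payload_len  (1B, 1-aligned)
34..36  -- padding (2B)
36..40  ack  (4B, 4-aligned)
40..42  version  (2B, 2-aligned)
42..48  -- tail padding (6B)
sizeof = 48, alignof = 8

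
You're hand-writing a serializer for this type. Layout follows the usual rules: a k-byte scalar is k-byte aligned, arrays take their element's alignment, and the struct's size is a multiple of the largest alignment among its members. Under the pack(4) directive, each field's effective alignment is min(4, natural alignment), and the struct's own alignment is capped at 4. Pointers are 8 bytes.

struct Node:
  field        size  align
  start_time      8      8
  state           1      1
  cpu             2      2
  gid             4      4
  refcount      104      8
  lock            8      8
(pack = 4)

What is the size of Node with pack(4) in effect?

start_time at 0 (size 8, align 4) → ends 8
state at 8 (size 1, align 1) → ends 9
pad 1 to align 2 for cpu
cpu at 10 (size 2, align 2) → ends 12
gid at 12 (size 4, align 4) → ends 16
refcount at 16 (size 104, align 4) → ends 120
lock at 120 (size 8, align 4) → ends 128
total 128 bytes, alignment 4

128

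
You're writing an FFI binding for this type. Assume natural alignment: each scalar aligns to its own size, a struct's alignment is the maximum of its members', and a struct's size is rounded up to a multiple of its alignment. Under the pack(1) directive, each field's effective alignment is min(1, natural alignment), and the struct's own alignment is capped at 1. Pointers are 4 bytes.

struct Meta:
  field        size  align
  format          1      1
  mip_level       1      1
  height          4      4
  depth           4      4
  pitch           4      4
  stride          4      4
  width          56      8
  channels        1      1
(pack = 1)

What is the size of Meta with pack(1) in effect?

75

0..1  format  (1B, 1-aligned)
1..2  mip_level  (1B, 1-aligned)
2..6  height  (4B, 1-aligned)
6..10  depth  (4B, 1-aligned)
10..14  pitch  (4B, 1-aligned)
14..18  stride  (4B, 1-aligned)
18..74  width  (56B, 1-aligned)
74..75  channels  (1B, 1-aligned)
sizeof = 75, alignof = 1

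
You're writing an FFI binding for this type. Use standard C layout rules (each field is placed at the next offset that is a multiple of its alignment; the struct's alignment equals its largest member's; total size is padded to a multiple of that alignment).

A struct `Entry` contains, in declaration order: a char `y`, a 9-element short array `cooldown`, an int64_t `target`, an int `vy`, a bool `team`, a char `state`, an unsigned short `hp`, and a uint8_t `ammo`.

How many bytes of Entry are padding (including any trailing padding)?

@0: y [1B, align 1] → 1
+1 pad (align 2)
@2: cooldown [18B, align 2] → 20
+4 pad (align 8)
@24: target [8B, align 8] → 32
@32: vy [4B, align 4] → 36
@36: team [1B, align 1] → 37
@37: state [1B, align 1] → 38
@38: hp [2B, align 2] → 40
@40: ammo [1B, align 1] → 41
+7 tail pad (align 8)
size 48, align 8
data bytes 36, size 48 → padding 12

12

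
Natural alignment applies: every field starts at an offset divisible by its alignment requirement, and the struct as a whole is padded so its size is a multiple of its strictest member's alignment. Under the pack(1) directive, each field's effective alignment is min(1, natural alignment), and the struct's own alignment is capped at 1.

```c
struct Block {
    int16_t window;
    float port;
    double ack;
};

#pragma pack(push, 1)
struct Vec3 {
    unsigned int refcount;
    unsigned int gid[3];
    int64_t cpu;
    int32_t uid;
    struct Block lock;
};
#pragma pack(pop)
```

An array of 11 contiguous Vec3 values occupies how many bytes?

Block: @0: window [2B, align 2] → 2; +2 pad (align 4); @4: port [4B, align 4] → 8; @8: ack [8B, align 8] → 16; size 16, align 8
@0: refcount [4B, align 1] → 4
@4: gid [12B, align 1] → 16
@16: cpu [8B, align 1] → 24
@24: uid [4B, align 1] → 28
@28: lock [16B, align 1] → 44
size 44, align 1
array of 11: 11 × 44 = 484

484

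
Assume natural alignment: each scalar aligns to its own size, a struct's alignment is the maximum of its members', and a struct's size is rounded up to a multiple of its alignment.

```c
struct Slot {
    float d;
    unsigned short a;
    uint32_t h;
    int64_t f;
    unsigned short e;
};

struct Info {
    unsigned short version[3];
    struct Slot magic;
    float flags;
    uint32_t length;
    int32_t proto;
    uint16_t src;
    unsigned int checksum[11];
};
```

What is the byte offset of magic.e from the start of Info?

32

Slot: d at 0 (size 4, align 4) → ends 4; a at 4 (size 2, align 2) → ends 6; pad 2 to align 4 for h; h at 8 (size 4, align 4) → ends 12; pad 4 to align 8 for f; f at 16 (size 8, align 8) → ends 24; e at 24 (size 2, align 2) → ends 26; tail pad 6 to reach multiple of 8; total 32 bytes, alignment 8
version at 0 (size 6, align 2) → ends 6
pad 2 to align 8 for magic
magic at 8 (size 32, align 8) → ends 40
within Slot: e at 24
8 + 24 = 32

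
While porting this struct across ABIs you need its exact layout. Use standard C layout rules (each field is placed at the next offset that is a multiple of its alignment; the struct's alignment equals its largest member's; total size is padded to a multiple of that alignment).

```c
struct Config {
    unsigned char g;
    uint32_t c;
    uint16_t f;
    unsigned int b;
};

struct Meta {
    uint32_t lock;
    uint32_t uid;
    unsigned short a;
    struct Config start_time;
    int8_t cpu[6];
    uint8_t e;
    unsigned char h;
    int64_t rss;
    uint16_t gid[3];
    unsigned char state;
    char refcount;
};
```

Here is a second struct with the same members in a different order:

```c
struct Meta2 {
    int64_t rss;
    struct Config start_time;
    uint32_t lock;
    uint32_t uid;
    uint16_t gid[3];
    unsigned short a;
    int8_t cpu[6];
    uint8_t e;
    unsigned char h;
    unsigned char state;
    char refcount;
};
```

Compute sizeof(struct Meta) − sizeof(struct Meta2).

0

Config: g at 0 (size 1, align 1) → ends 1; pad 3 to align 4 for c; c at 4 (size 4, align 4) → ends 8; f at 8 (size 2, align 2) → ends 10; pad 2 to align 4 for b; b at 12 (size 4, align 4) → ends 16; total 16 bytes, alignment 4
lock at 0 (size 4, align 4) → ends 4
uid at 4 (size 4, align 4) → ends 8
a at 8 (size 2, align 2) → ends 10
pad 2 to align 4 for start_time
start_time at 12 (size 16, align 4) → ends 28
cpu at 28 (size 6, align 1) → ends 34
e at 34 (size 1, align 1) → ends 35
h at 35 (size 1, align 1) → ends 36
pad 4 to align 8 for rss
rss at 40 (size 8, align 8) → ends 48
gid at 48 (size 6, align 2) → ends 54
state at 54 (size 1, align 1) → ends 55
refcount at 55 (size 1, align 1) → ends 56
total 56 bytes, alignment 8
— Meta2 —
rss at 0 (size 8, align 8) → ends 8
start_time at 8 (size 16, align 4) → ends 24
lock at 24 (size 4, align 4) → ends 28
uid at 28 (size 4, align 4) → ends 32
gid at 32 (size 6, align 2) → ends 38
a at 38 (size 2, align 2) → ends 40
cpu at 40 (size 6, align 1) → ends 46
e at 46 (size 1, align 1) → ends 47
h at 47 (size 1, align 1) → ends 48
state at 48 (size 1, align 1) → ends 49
refcount at 49 (size 1, align 1) → ends 50
tail pad 6 to reach multiple of 8
total 56 bytes, alignment 8
56 − 56 = 0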